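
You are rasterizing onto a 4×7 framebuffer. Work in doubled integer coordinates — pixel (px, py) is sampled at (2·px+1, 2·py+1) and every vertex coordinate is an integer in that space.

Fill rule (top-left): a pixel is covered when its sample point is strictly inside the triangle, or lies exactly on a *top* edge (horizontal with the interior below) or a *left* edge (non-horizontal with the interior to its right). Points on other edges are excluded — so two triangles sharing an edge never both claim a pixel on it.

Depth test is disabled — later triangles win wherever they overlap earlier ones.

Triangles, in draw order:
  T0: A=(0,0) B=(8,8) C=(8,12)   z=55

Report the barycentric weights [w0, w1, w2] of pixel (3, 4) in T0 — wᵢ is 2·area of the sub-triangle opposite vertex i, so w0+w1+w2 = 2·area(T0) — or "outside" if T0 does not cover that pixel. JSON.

T0:
  2·area = 32
  edge (0, 0)→(8, 8): d=(8,8) right/bottom  bias=-1
  edge (8, 8)→(8, 12): d=(0,4) right/bottom  bias=-1
  edge (8, 12)→(0, 0): d=(-8,-12) top-left  bias=+0
    (0,0)@(1, 1): e=[0,28,4] → ·  [on edge]
    (1,1)@(3, 3): e=[0,20,12] → ·  [on edge]
    (2,2)@(5, 5): e=[0,12,20] → ·  [on edge]
    (2,3)@(5, 7): e=[16,12,4] → █
    (3,3)@(7, 7): e=[0,4,28] → ·  [on edge]
    (2,4)@(5, 9): e=[32,12,-12] → ·
    (3,4)@(7, 9): e=[16,4,12] → █
    (3,5)@(7, 11): e=[32,4,-4] → ·
  covered (2 px):
    · · · ·
    · · · ·
    · · · ·
    · · █ ·
    · · · █
    · · · ·
    · · · ·

Answer: [4,12,16]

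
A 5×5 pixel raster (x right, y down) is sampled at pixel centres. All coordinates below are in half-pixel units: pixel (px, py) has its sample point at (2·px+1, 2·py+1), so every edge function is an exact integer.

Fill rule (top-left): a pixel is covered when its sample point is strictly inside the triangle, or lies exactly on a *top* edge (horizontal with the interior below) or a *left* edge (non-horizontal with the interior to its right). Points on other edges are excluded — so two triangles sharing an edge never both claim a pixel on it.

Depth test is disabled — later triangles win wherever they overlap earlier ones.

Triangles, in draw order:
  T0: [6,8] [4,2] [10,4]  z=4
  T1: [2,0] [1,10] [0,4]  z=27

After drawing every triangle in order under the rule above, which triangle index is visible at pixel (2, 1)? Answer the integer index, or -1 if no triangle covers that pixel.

T0:
  2·area = 32
  edge (6, 8)→(4, 2): d=(-2,-6) top-left  bias=+0
  edge (4, 2)→(10, 4): d=(6,2) right/bottom  bias=-1
  edge (10, 4)→(6, 8): d=(-4,4) right/bottom  bias=-1
    (0,0)@(1, 1): e=[-16,0,48] → ·  [on edge]
    (2,1)@(5, 3): e=[4,4,24] → █
    (3,1)@(7, 3): e=[16,0,16] → ·  [on edge]
    (2,2)@(5, 5): e=[0,16,16] → █  [on edge]
    (3,2)@(7, 5): e=[12,12,8] → █
    (4,2)@(9, 5): e=[24,8,0] → ·  [on edge]
    (2,3)@(5, 7): e=[-4,28,8] → ·
    (3,3)@(7, 7): e=[8,24,0] → ·  [on edge]
    (2,4)@(5, 9): e=[-8,40,0] → ·  [on edge]
  covered (3 px):
    · · · · ·
    · · █ · ·
    · · █ █ ·
    · · · · ·
    · · · · ·
T1:
  2·area = 16
  edge (2, 0)→(1, 10): d=(-1,10) right/bottom  bias=-1
  edge (1, 10)→(0, 4): d=(-1,-6) top-left  bias=+0
  edge (0, 4)→(2, 0): d=(2,-4) top-left  bias=+0
    (0,1)@(1, 3): e=[7,7,2] → █
    (1,1)@(3, 3): e=[-13,19,10] → ·
    (0,2)@(1, 5): e=[5,5,6] → █
    (1,2)@(3, 5): e=[-15,17,14] → ·
    (0,3)@(1, 7): e=[3,3,10] → █
    (1,3)@(3, 7): e=[-17,15,18] → ·
    (0,4)@(1, 9): e=[1,1,14] → █
    (1,4)@(3, 9): e=[-19,13,22] → ·
  covered (4 px):
    · · · · ·
    █ · · · ·
    █ · · · ·
    █ · · · ·
    █ · · · ·

Z-buffer (winner per pixel, '.' = empty):
  . . . . .
  1 . 0 . .
  1 . 0 0 .
  1 . . . .
  1 . . . .

Final: 0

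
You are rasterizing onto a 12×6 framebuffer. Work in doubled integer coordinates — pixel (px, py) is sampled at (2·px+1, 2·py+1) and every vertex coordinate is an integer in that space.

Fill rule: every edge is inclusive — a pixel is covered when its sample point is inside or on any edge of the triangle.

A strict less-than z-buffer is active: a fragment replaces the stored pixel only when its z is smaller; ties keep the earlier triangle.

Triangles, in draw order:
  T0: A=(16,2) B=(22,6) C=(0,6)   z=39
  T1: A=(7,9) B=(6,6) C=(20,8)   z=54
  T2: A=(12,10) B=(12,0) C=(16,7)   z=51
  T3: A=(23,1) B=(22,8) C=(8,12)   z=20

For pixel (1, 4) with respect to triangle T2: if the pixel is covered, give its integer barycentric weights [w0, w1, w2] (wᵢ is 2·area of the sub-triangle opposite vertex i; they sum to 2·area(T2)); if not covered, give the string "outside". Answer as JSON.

T0:
  2·area = 88
  edge (16, 2)→(22, 6): d=(6,4) inclusive
  edge (22, 6)→(0, 6): d=(-22,0) inclusive
  edge (0, 6)→(16, 2): d=(16,-4) inclusive
    (6,1)@(13, 3): e=[18,66,4] → X
    (7,1)@(15, 3): e=[10,66,12] → X
    (8,1)@(17, 3): e=[2,66,20] → X
    (9,1)@(19, 3): e=[-6,66,28] → .
    (2,2)@(5, 5): e=[62,22,4] → X
    (3,2)@(7, 5): e=[54,22,12] → X
    (4,2)@(9, 5): e=[46,22,20] → X
    (5,2)@(11, 5): e=[38,22,28] → X
    (9,2)@(19, 5): e=[6,22,60] → X
    (10,2)@(21, 5): e=[-2,22,68] → .
    (2,3)@(5, 7): e=[74,-22,36] → .
    (3,3)@(7, 7): e=[66,-22,44] → .
  covered (11 px):
    . . . . . . . . . . . .
    . . . . . . X X X . . .
    . . X X X X X X X X . .
    . . . . . . . . . . . .
    . . . . . . . . . . . .
    . . . . . . . . . . . .
T1:
  2·area = 40
  edge (7, 9)→(6, 6): d=(-1,-3) inclusive
  edge (6, 6)→(20, 8): d=(14,2) inclusive
  edge (20, 8)→(7, 9): d=(-13,1) inclusive
    (2,1)@(5, 3): e=[0,-40,80] → .  [on edge]
    (3,3)@(7, 7): e=[2,12,26] → X
    (4,3)@(9, 7): e=[8,8,24] → X
    (5,3)@(11, 7): e=[14,4,22] → X
    (6,3)@(13, 7): e=[20,0,20] → X  [on edge]
    (7,3)@(15, 7): e=[26,-4,18] → .
    (3,4)@(7, 9): e=[0,40,0] → X  [on edge]
    (4,4)@(9, 9): e=[6,36,-2] → .
    (5,4)@(11, 9): e=[12,32,-4] → .
    (6,4)@(13, 9): e=[18,28,-6] → .
    (3,5)@(7, 11): e=[-2,68,-26] → .
  covered (5 px):
    . . . . . . . . . . . .
    . . . . . . . . . . . .
    . . . . . . . . . . . .
    . . . X X X X . . . . .
    . . . X . . . . . . . .
    . . . . . . . . . . . .
T2:
  2·area = 40
  edge (12, 10)→(12, 0): d=(0,-10) inclusive
  edge (12, 0)→(16, 7): d=(4,7) inclusive
  edge (16, 7)→(12, 10): d=(-4,3) inclusive
    (6,1)@(13, 3): e=[10,5,25] → X
    (7,1)@(15, 3): e=[30,-9,19] → .
    (6,2)@(13, 5): e=[10,13,17] → X
    (7,2)@(15, 5): e=[30,-1,11] → .
    (6,3)@(13, 7): e=[10,21,9] → X
    (7,3)@(15, 7): e=[30,7,3] → X
    (8,3)@(17, 7): e=[50,-7,-3] → .
    (6,4)@(13, 9): e=[10,29,1] → X
    (7,4)@(15, 9): e=[30,15,-5] → .
    (6,5)@(13, 11): e=[10,37,-7] → .
  covered (5 px):
    . . . . . . . . . . . .
    . . . . . . X . . . . .
    . . . . . . X . . . . .
    . . . . . . X X . . . .
    . . . . . . X . . . . .
    . . . . . . . . . . . .
T3:
  2·area = 94
  edge (23, 1)→(22, 8): d=(-1,7) inclusive
  edge (22, 8)→(8, 12): d=(-14,4) inclusive
  edge (8, 12)→(23, 1): d=(15,-11) inclusive
    (11,0)@(23, 1): e=[0,94,0] → X  [on edge]
    (10,1)@(21, 3): e=[12,74,8] → X
    (11,1)@(23, 3): e=[-2,66,30] → .
    (9,2)@(19, 5): e=[24,54,16] → X
    (11,2)@(23, 5): e=[-4,38,60] → .
    (7,3)@(15, 7): e=[50,42,2] → X
    (8,3)@(17, 7): e=[36,34,24] → X
    (11,3)@(23, 7): e=[-6,10,90] → .
    (6,4)@(13, 9): e=[62,22,10] → X
    (9,4)@(19, 9): e=[20,-2,76] → .
    (10,4)@(21, 9): e=[6,-10,98] → .
    (5,5)@(11, 11): e=[74,2,18] → X
  covered (12 px):
    . . . . . . . . . . . X
    . . . . . . . . . . X .
    . . . . . . . . . X X .
    . . . . . . . X X X X .
    . . . . . . X X X . . .
    . . . . . X . . . . . .

Result: "outside"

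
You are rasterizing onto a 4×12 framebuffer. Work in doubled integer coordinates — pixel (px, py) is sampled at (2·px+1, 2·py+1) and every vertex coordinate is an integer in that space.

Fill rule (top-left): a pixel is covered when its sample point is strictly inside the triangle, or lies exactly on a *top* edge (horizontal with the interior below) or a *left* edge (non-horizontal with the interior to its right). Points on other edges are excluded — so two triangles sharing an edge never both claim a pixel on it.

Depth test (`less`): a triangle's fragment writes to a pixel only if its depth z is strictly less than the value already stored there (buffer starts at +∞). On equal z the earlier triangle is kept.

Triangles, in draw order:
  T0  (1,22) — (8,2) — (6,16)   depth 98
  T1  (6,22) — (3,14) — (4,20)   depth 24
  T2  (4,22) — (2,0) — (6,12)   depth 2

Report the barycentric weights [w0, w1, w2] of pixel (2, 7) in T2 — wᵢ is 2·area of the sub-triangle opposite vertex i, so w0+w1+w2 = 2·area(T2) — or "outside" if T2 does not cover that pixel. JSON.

T0:
  2·area = 58
  edge (1, 22)→(8, 2): d=(7,-20) top-left  bias=+0
  edge (8, 2)→(6, 16): d=(-2,14) right/bottom  bias=-1
  edge (6, 16)→(1, 22): d=(-5,6) right/bottom  bias=-1
    (3,2)@(7, 5): e=[1,8,49] → #
    (3,3)@(7, 7): e=[15,4,39] → #
    (3,4)@(7, 9): e=[29,0,29] → ·  [on edge]
    (2,5)@(5, 11): e=[3,24,31] → #
    (3,5)@(7, 11): e=[43,-4,19] → ·
    (2,6)@(5, 13): e=[17,20,21] → #
    (3,6)@(7, 13): e=[57,-8,9] → ·
    (2,7)@(5, 15): e=[31,16,11] → #
    (3,7)@(7, 15): e=[71,-12,-1] → ·
    (1,8)@(3, 17): e=[5,40,13] → #
    (3,8)@(7, 17): e=[85,-16,-11] → ·
    (1,9)@(3, 19): e=[19,36,3] → #
    (2,11)@(5, 23): e=[87,0,-29] → ·  [on edge]
  covered (8 px):
    · · · ·
    · · · ·
    · · · #
    · · · #
    · · · ·
    · · # ·
    · · # ·
    · · # ·
    · # # ·
    · # · ·
    · · · ·
    · · · ·
T1:
  2·area = 10  (B↔C swapped to make it positive)
  edge (6, 22)→(4, 20): d=(-2,-2) top-left  bias=+0
  edge (4, 20)→(3, 14): d=(-1,-6) top-left  bias=+0
  edge (3, 14)→(6, 22): d=(3,8) right/bottom  bias=-1
    (0,8)@(1, 17): e=[0,-15,25] → ·  [on edge]
    (1,9)@(3, 19): e=[0,-5,15] → ·  [on edge]
    (2,10)@(5, 21): e=[0,5,5] → #  [on edge]
    (3,10)@(7, 21): e=[4,17,-11] → ·
    (2,11)@(5, 23): e=[-4,3,11] → ·
    (3,11)@(7, 23): e=[0,15,-5] → ·  [on edge]
  covered (1 px):
    · · · ·
    · · · ·
    · · · ·
    · · · ·
    · · · ·
    · · · ·
    · · · ·
    · · · ·
    · · · ·
    · · · ·
    · · # ·
    · · · ·
T2:
  2·area = 64
  edge (4, 22)→(2, 0): d=(-2,-22) top-left  bias=+0
  edge (2, 0)→(6, 12): d=(4,12) right/bottom  bias=-1
  edge (6, 12)→(4, 22): d=(-2,10) right/bottom  bias=-1
    (1,1)@(3, 3): e=[16,0,48] → ·  [on edge]
    (1,2)@(3, 5): e=[12,8,44] → #
    (2,2)@(5, 5): e=[56,-16,24] → ·
    (1,3)@(3, 7): e=[8,16,40] → #
    (2,3)@(5, 7): e=[52,-8,20] → ·
    (3,3)@(7, 7): e=[96,-32,0] → ·  [on edge]
    (1,4)@(3, 9): e=[4,24,36] → #
    (2,4)@(5, 9): e=[48,0,16] → ·  [on edge]
    (1,5)@(3, 11): e=[0,32,32] → #  [on edge]
    (2,5)@(5, 11): e=[44,8,12] → #
    (3,5)@(7, 11): e=[88,-16,-8] → ·
    (1,6)@(3, 13): e=[-4,40,28] → ·
    (3,7)@(7, 15): e=[80,0,-16] → ·  [on edge]
    (2,8)@(5, 17): e=[32,32,0] → ·  [on edge]
  covered (7 px):
    · · · ·
    · · · ·
    · # · ·
    · # · ·
    · # · ·
    · # # ·
    · · # ·
    · · # ·
    · · · ·
    · · · ·
    · · · ·
    · · · ·

Result: [24,4,36]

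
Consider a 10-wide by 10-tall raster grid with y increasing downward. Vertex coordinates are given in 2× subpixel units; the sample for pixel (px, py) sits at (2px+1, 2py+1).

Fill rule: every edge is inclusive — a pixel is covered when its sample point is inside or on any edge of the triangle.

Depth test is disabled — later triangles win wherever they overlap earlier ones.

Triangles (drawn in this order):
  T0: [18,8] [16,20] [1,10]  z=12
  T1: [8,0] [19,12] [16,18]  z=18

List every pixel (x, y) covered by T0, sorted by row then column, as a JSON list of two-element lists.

T0:
  2·area = 200
  edge (18, 8)→(16, 20): d=(-2,12) inclusive
  edge (16, 20)→(1, 10): d=(-15,-10) inclusive
  edge (1, 10)→(18, 8): d=(17,-2) inclusive
    (5,4)@(11, 9): e=[82,115,3] → X
    (6,4)@(13, 9): e=[58,135,7] → X
    (7,4)@(15, 9): e=[34,155,11] → X
    (8,4)@(17, 9): e=[10,175,15] → X
    (9,4)@(19, 9): e=[-14,195,19] → .
    (1,5)@(3, 11): e=[174,5,21] → X
    (2,5)@(5, 11): e=[150,25,25] → X
    (3,5)@(7, 11): e=[126,45,29] → X
    (4,5)@(9, 11): e=[102,65,33] → X
    (9,5)@(19, 11): e=[-18,165,53] → .
    (1,6)@(3, 13): e=[170,-25,55] → .
    (2,6)@(5, 13): e=[146,-5,59] → .
  covered (25 px):
    . . . . . . . . . .
    . . . . . . . . . .
    . . . . . . . . . .
    . . . . . . . . . .
    . . . . . X X X X .
    . X X X X X X X X .
    . . . X X X X X X .
    . . . . X X X X . .
    . . . . . . X X . .
    . . . . . . . X . .
T1:
  2·area = 102
  edge (8, 0)→(19, 12): d=(11,12) inclusive
  edge (19, 12)→(16, 18): d=(-3,6) inclusive
  edge (16, 18)→(8, 0): d=(-8,-18) inclusive
    (5,2)@(11, 5): e=[19,69,14] → X
    (6,2)@(13, 5): e=[-5,57,50] → .
    (5,3)@(11, 7): e=[41,63,-2] → .
    (6,3)@(13, 7): e=[17,51,34] → X
    (7,3)@(15, 7): e=[-7,39,70] → .
    (6,4)@(13, 9): e=[39,45,18] → X
    (7,4)@(15, 9): e=[15,33,54] → X
    (8,4)@(17, 9): e=[-9,21,90] → .
    (6,5)@(13, 11): e=[61,39,2] → X
    (8,5)@(17, 11): e=[13,15,74] → X
    (9,5)@(19, 11): e=[-11,3,110] → .
    (6,6)@(13, 13): e=[83,33,-14] → .
  covered (11 px):
    . . . . . . . . . .
    . . . . . . . . . .
    . . . . . X . . . .
    . . . . . . X . . .
    . . . . . . X X . .
    . . . . . . X X X .
    . . . . . . . X X .
    . . . . . . . X X .
    . . . . . . . . . .
    . . . . . . . . . .

Answer: [[5,4],[6,4],[7,4],[8,4],[1,5],[2,5],[3,5],[4,5],[5,5],[6,5],[7,5],[8,5],[3,6],[4,6],[5,6],[6,6],[7,6],[8,6],[4,7],[5,7],[6,7],[7,7],[6,8],[7,8],[7,9]]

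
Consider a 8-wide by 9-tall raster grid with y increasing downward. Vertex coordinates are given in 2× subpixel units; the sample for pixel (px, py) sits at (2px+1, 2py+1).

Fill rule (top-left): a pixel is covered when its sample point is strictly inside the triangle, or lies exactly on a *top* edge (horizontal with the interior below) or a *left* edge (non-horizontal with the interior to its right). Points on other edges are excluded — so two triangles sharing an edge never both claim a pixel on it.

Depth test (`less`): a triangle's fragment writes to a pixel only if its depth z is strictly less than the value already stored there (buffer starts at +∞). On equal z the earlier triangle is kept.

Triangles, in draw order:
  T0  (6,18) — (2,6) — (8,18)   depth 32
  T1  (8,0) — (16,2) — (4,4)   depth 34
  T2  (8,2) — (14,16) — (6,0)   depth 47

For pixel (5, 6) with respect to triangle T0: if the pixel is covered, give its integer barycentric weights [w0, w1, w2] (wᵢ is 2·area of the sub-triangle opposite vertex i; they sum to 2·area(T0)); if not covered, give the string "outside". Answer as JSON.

T0:
  2·area = 24
  edge (6, 18)→(2, 6): d=(-4,-12) top-left  bias=+0
  edge (2, 6)→(8, 18): d=(6,12) right/bottom  bias=-1
  edge (8, 18)→(6, 18): d=(-2,0) right/bottom  bias=-1
    (0,1)@(1, 3): e=[0,-6,30] → .  [on edge]
    (1,4)@(3, 9): e=[0,6,18] → X  [on edge]
    (2,4)@(5, 9): e=[24,-18,18] → .
    (1,5)@(3, 11): e=[-8,18,14] → .
    (2,6)@(5, 13): e=[8,6,10] → X
    (3,6)@(7, 13): e=[32,-18,10] → .
    (2,7)@(5, 15): e=[0,18,6] → X  [on edge]
    (3,7)@(7, 15): e=[24,-6,6] → .
    (2,8)@(5, 17): e=[-8,30,2] → .
    (3,8)@(7, 17): e=[16,6,2] → X
    (4,8)@(9, 17): e=[40,-18,2] → .
  covered (4 px):
    . . . . . . . .
    . . . . . . . .
    . . . . . . . .
    . . . . . . . .
    . X . . . . . .
    . . . . . . . .
    . . X . . . . .
    . . X . . . . .
    . . . X . . . .
T1:
  2·area = 40
  edge (8, 0)→(16, 2): d=(8,2) right/bottom  bias=-1
  edge (16, 2)→(4, 4): d=(-12,2) right/bottom  bias=-1
  edge (4, 4)→(8, 0): d=(4,-4) top-left  bias=+0
    (3,0)@(7, 1): e=[10,30,0] → X  [on edge]
    (4,0)@(9, 1): e=[6,26,8] → X
    (5,0)@(11, 1): e=[2,22,16] → X
    (6,0)@(13, 1): e=[-2,18,24] → .
    (2,1)@(5, 3): e=[30,10,0] → X  [on edge]
    (5,1)@(11, 3): e=[18,-2,24] → .
    (1,2)@(3, 5): e=[50,-10,0] → .  [on edge]
    (2,2)@(5, 5): e=[46,-14,8] → .
    (3,2)@(7, 5): e=[42,-18,16] → .
    (4,2)@(9, 5): e=[38,-22,24] → .
    (0,3)@(1, 7): e=[70,-30,0] → .  [on edge]
  covered (6 px):
    . . . X X X . .
    . . X X X . . .
    . . . . . . . .
    . . . . . . . .
    . . . . . . . .
    . . . . . . . .
    . . . . . . . .
    . . . . . . . .
    . . . . . . . .
T2:
  2·area = 16
  edge (8, 2)→(14, 16): d=(6,14) right/bottom  bias=-1
  edge (14, 16)→(6, 0): d=(-8,-16) top-left  bias=+0
  edge (6, 0)→(8, 2): d=(2,2) right/bottom  bias=-1
    (3,0)@(7, 1): e=[8,8,0] → .  [on edge]
    (4,1)@(9, 3): e=[-8,24,0] → .  [on edge]
    (4,2)@(9, 5): e=[4,8,4] → X
    (5,2)@(11, 5): e=[-24,40,0] → .  [on edge]
    (4,3)@(9, 7): e=[16,-8,8] → .
    (6,3)@(13, 7): e=[-40,56,0] → .  [on edge]
    (5,4)@(11, 9): e=[0,8,8] → .  [on edge]
    (7,4)@(15, 9): e=[-56,72,0] → .  [on edge]
  covered (1 px):
    . . . . . . . .
    . . . . . . . .
    . . . . X . . .
    . . . . . . . .
    . . . . . . . .
    . . . . . . . .
    . . . . . . . .
    . . . . . . . .
    . . . . . . . .

Answer: "outside"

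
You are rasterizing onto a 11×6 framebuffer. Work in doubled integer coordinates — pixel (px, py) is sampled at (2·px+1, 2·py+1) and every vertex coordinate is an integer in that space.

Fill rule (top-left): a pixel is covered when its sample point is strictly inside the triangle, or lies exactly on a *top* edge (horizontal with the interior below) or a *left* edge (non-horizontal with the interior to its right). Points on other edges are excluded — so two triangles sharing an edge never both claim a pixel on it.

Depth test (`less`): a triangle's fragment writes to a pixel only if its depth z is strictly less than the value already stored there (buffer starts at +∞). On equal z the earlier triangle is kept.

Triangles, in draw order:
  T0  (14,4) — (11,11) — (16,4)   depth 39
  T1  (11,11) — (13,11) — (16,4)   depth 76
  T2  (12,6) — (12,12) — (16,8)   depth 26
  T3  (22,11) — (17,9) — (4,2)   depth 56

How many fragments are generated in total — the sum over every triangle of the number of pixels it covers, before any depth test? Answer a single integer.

T0:
  2·area = 14  (B↔C swapped to make it positive)
  edge (14, 4)→(16, 4): d=(2,0) top-left  bias=+0
  edge (16, 4)→(11, 11): d=(-5,7) right/bottom  bias=-1
  edge (11, 11)→(14, 4): d=(3,-7) top-left  bias=+0
    (7,2)@(15, 5): e=[2,2,10] → #
    (8,2)@(17, 5): e=[2,-12,24] → ·
    (6,3)@(13, 7): e=[6,6,2] → #
    (7,3)@(15, 7): e=[6,-8,16] → ·
    (6,4)@(13, 9): e=[10,-4,8] → ·
    (5,5)@(11, 11): e=[14,0,0] → ·  [on edge]
  covered (2 px):
    · · · · · · · · · · ·
    · · · · · · · · · · ·
    · · · · · · · # · · ·
    · · · · · · # · · · ·
    · · · · · · · · · · ·
    · · · · · · · · · · ·
T1:
  2·area = 14  (B↔C swapped to make it positive)
  edge (11, 11)→(16, 4): d=(5,-7) top-left  bias=+0
  edge (16, 4)→(13, 11): d=(-3,7) right/bottom  bias=-1
  edge (13, 11)→(11, 11): d=(-2,0) right/bottom  bias=-1
    (6,4)@(13, 9): e=[4,6,4] → #
    (7,4)@(15, 9): e=[18,-8,4] → ·
    (0,5)@(1, 11): e=[-70,84,0] → ·  [on edge]
    (1,5)@(3, 11): e=[-56,70,0] → ·  [on edge]
    (2,5)@(5, 11): e=[-42,56,0] → ·  [on edge]
    (3,5)@(7, 11): e=[-28,42,0] → ·  [on edge]
    (4,5)@(9, 11): e=[-14,28,0] → ·  [on edge]
    (5,5)@(11, 11): e=[0,14,0] → ·  [on edge]
    (6,5)@(13, 11): e=[14,0,0] → ·  [on edge]
    (7,5)@(15, 11): e=[28,-14,0] → ·  [on edge]
    (8,5)@(17, 11): e=[42,-28,0] → ·  [on edge]
    (9,5)@(19, 11): e=[56,-42,0] → ·  [on edge]
    (10,5)@(21, 11): e=[70,-56,0] → ·  [on edge]
  covered (1 px):
    · · · · · · · · · · ·
    · · · · · · · · · · ·
    · · · · · · · · · · ·
    · · · · · · · · · · ·
    · · · · · · # · · · ·
    · · · · · · · · · · ·
T2:
  2·area = 24  (B↔C swapped to make it positive)
  edge (12, 6)→(16, 8): d=(4,2) right/bottom  bias=-1
  edge (16, 8)→(12, 12): d=(-4,4) right/bottom  bias=-1
  edge (12, 12)→(12, 6): d=(0,-6) top-left  bias=+0
    (10,1)@(21, 3): e=[-30,0,54] → ·  [on edge]
    (9,2)@(19, 5): e=[-18,0,42] → ·  [on edge]
    (6,3)@(13, 7): e=[2,16,6] → #
    (7,3)@(15, 7): e=[-2,8,18] → ·
    (8,3)@(17, 7): e=[-6,0,30] → ·  [on edge]
    (6,4)@(13, 9): e=[10,8,6] → #
    (7,4)@(15, 9): e=[6,0,18] → ·  [on edge]
    (6,5)@(13, 11): e=[18,0,6] → ·  [on edge]
  covered (2 px):
    · · · · · · · · · · ·
    · · · · · · · · · · ·
    · · · · · · · · · · ·
    · · · · · · # · · · ·
    · · · · · · # · · · ·
    · · · · · · · · · · ·
T3:
  2·area = 9
  edge (22, 11)→(17, 9): d=(-5,-2) top-left  bias=+0
  edge (17, 9)→(4, 2): d=(-13,-7) top-left  bias=+0
  edge (4, 2)→(22, 11): d=(18,9) right/bottom  bias=-1
    (3,2)@(7, 5): e=[0,-18,27] → ·  [on edge]
    (8,4)@(17, 9): e=[0,0,9] → #  [on edge]
    (9,4)@(19, 9): e=[4,14,-9] → ·
    (8,5)@(17, 11): e=[-10,-26,45] → ·
  covered (1 px):
    · · · · · · · · · · ·
    · · · · · · · · · · ·
    · · · · · · · · · · ·
    · · · · · · · · · · ·
    · · · · · · · · # · ·
    · · · · · · · · · · ·

Answer: 6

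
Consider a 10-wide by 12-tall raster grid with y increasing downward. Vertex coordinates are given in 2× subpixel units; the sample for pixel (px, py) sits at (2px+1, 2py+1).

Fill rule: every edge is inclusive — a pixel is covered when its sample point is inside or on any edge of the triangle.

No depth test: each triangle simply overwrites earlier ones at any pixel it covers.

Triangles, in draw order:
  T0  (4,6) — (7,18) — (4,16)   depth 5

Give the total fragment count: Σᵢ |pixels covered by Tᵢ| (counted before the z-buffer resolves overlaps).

T0:
  2·area = 30
  edge (4, 6)→(7, 18): d=(3,12) inclusive
  edge (7, 18)→(4, 16): d=(-3,-2) inclusive
  edge (4, 16)→(4, 6): d=(0,-10) inclusive
    (2,5)@(5, 11): e=[3,17,10] → #
    (3,5)@(7, 11): e=[-21,21,30] → ·
    (2,6)@(5, 13): e=[9,11,10] → #
    (3,6)@(7, 13): e=[-15,15,30] → ·
    (2,7)@(5, 15): e=[15,5,10] → #
    (3,7)@(7, 15): e=[-9,9,30] → ·
    (2,8)@(5, 17): e=[21,-1,10] → ·
  covered (3 px):
    · · · · · · · · · ·
    · · · · · · · · · ·
    · · · · · · · · · ·
    · · · · · · · · · ·
    · · · · · · · · · ·
    · · # · · · · · · ·
    · · # · · · · · · ·
    · · # · · · · · · ·
    · · · · · · · · · ·
    · · · · · · · · · ·
    · · · · · · · · · ·
    · · · · · · · · · ·

Answer: 3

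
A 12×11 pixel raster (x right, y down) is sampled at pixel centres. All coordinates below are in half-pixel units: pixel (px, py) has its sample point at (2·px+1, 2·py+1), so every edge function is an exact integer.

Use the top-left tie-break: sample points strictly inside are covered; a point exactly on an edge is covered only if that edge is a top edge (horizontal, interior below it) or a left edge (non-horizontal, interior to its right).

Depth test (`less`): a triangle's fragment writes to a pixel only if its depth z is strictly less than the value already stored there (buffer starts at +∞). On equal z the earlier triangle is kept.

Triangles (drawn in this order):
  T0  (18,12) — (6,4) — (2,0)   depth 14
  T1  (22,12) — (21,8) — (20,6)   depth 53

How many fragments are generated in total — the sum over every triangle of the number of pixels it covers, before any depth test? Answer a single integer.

T0:
  2·area = 16
  edge (18, 12)→(6, 4): d=(-12,-8) top-left  bias=+0
  edge (6, 4)→(2, 0): d=(-4,-4) top-left  bias=+0
  edge (2, 0)→(18, 12): d=(16,12) right/bottom  bias=-1
    (1,0)@(3, 1): e=[12,0,4] → X  [on edge]
    (2,0)@(5, 1): e=[28,8,-20] → .
    (1,1)@(3, 3): e=[-12,-8,36] → .
    (2,1)@(5, 3): e=[4,0,12] → X  [on edge]
    (3,1)@(7, 3): e=[20,8,-12] → .
    (2,2)@(5, 5): e=[-20,-8,44] → .
    (3,2)@(7, 5): e=[-4,0,20] → .  [on edge]
    (4,3)@(9, 7): e=[-12,0,28] → .  [on edge]
    (5,3)@(11, 7): e=[4,8,4] → X
    (6,3)@(13, 7): e=[20,16,-20] → .
    (5,4)@(11, 9): e=[-20,0,36] → .  [on edge]
    (6,5)@(13, 11): e=[-28,0,44] → .  [on edge]
    (7,6)@(15, 13): e=[-36,0,52] → .  [on edge]
    (8,7)@(17, 15): e=[-44,0,60] → .  [on edge]
    (9,8)@(19, 17): e=[-52,0,68] → .  [on edge]
    (10,9)@(21, 19): e=[-60,0,76] → .  [on edge]
    (11,10)@(23, 21): e=[-68,0,84] → .  [on edge]
  covered (3 px):
    . X . . . . . . . . . .
    . . X . . . . . . . . .
    . . . . . . . . . . . .
    . . . . . X . . . . . .
    . . . . . . . . . . . .
    . . . . . . . . . . . .
    . . . . . . . . . . . .
    . . . . . . . . . . . .
    . . . . . . . . . . . .
    . . . . . . . . . . . .
    . . . . . . . . . . . .
T1:
  2·area = 2  (B↔C swapped to make it positive)
  edge (22, 12)→(20, 6): d=(-2,-6) top-left  bias=+0
  edge (20, 6)→(21, 8): d=(1,2) right/bottom  bias=-1
  edge (21, 8)→(22, 12): d=(1,4) right/bottom  bias=-1
    (9,1)@(19, 3): e=[0,-1,3] → .  [on edge]
    (10,4)@(21, 9): e=[0,1,1] → X  [on edge]
    (11,4)@(23, 9): e=[12,-3,-7] → .
    (10,5)@(21, 11): e=[-4,3,3] → .
    (11,7)@(23, 15): e=[0,3,-1] → .  [on edge]
  covered (1 px):
    . . . . . . . . . . . .
    . . . . . . . . . . . .
    . . . . . . . . . . . .
    . . . . . . . . . . . .
    . . . . . . . . . . X .
    . . . . . . . . . . . .
    . . . . . . . . . . . .
    . . . . . . . . . . . .
    . . . . . . . . . . . .
    . . . . . . . . . . . .
    . . . . . . . . . . . .

Result: 4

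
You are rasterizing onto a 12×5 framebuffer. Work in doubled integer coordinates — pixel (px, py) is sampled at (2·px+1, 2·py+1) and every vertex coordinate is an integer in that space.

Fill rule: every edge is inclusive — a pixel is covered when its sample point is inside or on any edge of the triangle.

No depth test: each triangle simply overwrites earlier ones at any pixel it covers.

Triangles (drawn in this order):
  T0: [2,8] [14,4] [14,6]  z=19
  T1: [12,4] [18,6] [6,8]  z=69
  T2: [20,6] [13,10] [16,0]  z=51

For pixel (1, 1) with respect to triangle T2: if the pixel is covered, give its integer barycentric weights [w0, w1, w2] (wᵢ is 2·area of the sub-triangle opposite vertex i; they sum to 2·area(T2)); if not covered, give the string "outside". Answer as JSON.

T0:
  2·area = 24
  edge (2, 8)→(14, 4): d=(12,-4) inclusive
  edge (14, 4)→(14, 6): d=(0,2) inclusive
  edge (14, 6)→(2, 8): d=(-12,2) inclusive
    (11,0)@(23, 1): e=[0,-18,42] → ·  [on edge]
    (8,1)@(17, 3): e=[0,-6,30] → ·  [on edge]
    (5,2)@(11, 5): e=[0,6,18] → █  [on edge]
    (6,2)@(13, 5): e=[8,2,14] → █
    (7,2)@(15, 5): e=[16,-2,10] → ·
    (2,3)@(5, 7): e=[0,18,6] → █  [on edge]
    (3,3)@(7, 7): e=[8,14,2] → █
    (4,3)@(9, 7): e=[16,10,-2] → ·
    (5,3)@(11, 7): e=[24,6,-6] → ·
    (6,3)@(13, 7): e=[32,2,-10] → ·
    (2,4)@(5, 9): e=[24,18,-18] → ·
    (3,4)@(7, 9): e=[32,14,-22] → ·
  covered (4 px):
    · · · · · · · · · · · ·
    · · · · · · · · · · · ·
    · · · · · █ █ · · · · ·
    · · █ █ · · · · · · · ·
    · · · · · · · · · · · ·
T1:
  2·area = 36
  edge (12, 4)→(18, 6): d=(6,2) inclusive
  edge (18, 6)→(6, 8): d=(-12,2) inclusive
  edge (6, 8)→(12, 4): d=(6,-4) inclusive
    (1,0)@(3, 1): e=[0,90,-54] → ·  [on edge]
    (4,1)@(9, 3): e=[0,54,-18] → ·  [on edge]
    (5,2)@(11, 5): e=[8,26,2] → █
    (6,2)@(13, 5): e=[4,22,10] → █
    (7,2)@(15, 5): e=[0,18,18] → █  [on edge]
    (8,2)@(17, 5): e=[-4,14,26] → ·
    (4,3)@(9, 7): e=[24,6,6] → █
    (6,3)@(13, 7): e=[16,-2,22] → ·
    (7,3)@(15, 7): e=[12,-6,30] → ·
    (10,3)@(21, 7): e=[0,-18,54] → ·  [on edge]
    (4,4)@(9, 9): e=[36,-18,18] → ·
    (5,4)@(11, 9): e=[32,-22,26] → ·
  covered (5 px):
    · · · · · · · · · · · ·
    · · · · · · · · · · · ·
    · · · · · █ █ █ · · · ·
    · · · · █ █ · · · · · ·
    · · · · · · · · · · · ·
T2:
  2·area = 58
  edge (20, 6)→(13, 10): d=(-7,4) inclusive
  edge (13, 10)→(16, 0): d=(3,-10) inclusive
  edge (16, 0)→(20, 6): d=(4,6) inclusive
    (8,1)@(17, 3): e=[33,19,6] → █
    (9,1)@(19, 3): e=[25,39,-6] → ·
    (7,2)@(15, 5): e=[27,5,26] → █
    (9,2)@(19, 5): e=[11,45,2] → █
    (10,2)@(21, 5): e=[3,65,-10] → ·
    (7,3)@(15, 7): e=[13,11,34] → █
    (9,3)@(19, 7): e=[-3,51,10] → ·
    (7,4)@(15, 9): e=[-1,17,42] → ·
    (8,4)@(17, 9): e=[-9,37,30] → ·
  covered (6 px):
    · · · · · · · · · · · ·
    · · · · · · · · █ · · ·
    · · · · · · · █ █ █ · ·
    · · · · · · · █ █ · · ·
    · · · · · · · · · · · ·

Final: "outside"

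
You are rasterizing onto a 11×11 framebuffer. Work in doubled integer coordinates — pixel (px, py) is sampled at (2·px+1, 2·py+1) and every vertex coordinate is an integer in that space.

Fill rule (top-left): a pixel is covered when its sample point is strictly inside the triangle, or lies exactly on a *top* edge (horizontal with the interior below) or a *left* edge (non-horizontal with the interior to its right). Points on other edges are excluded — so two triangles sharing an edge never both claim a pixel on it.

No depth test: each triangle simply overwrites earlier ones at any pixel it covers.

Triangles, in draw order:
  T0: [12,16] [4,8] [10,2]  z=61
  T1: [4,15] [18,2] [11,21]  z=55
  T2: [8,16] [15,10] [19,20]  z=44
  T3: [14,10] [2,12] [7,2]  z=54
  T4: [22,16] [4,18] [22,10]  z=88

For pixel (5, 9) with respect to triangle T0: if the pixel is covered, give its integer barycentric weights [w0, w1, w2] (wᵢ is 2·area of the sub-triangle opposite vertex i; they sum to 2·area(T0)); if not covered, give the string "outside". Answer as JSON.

T0:
  2·area = 96
  edge (12, 16)→(4, 8): d=(-8,-8) top-left  bias=+0
  edge (4, 8)→(10, 2): d=(6,-6) top-left  bias=+0
  edge (10, 2)→(12, 16): d=(2,14) right/bottom  bias=-1
    (5,0)@(11, 1): e=[112,0,-16] → .  [on edge]
    (4,1)@(9, 3): e=[80,0,16] → X  [on edge]
    (5,1)@(11, 3): e=[96,12,-12] → .
    (0,2)@(1, 5): e=[0,-36,132] → .  [on edge]
    (3,2)@(7, 5): e=[48,0,48] → X  [on edge]
    (5,2)@(11, 5): e=[80,24,-8] → .
    (1,3)@(3, 7): e=[0,-12,108] → .  [on edge]
    (2,3)@(5, 7): e=[16,0,80] → X  [on edge]
    (5,3)@(11, 7): e=[64,36,-4] → .
    (1,4)@(3, 9): e=[-16,0,112] → .  [on edge]
    (2,4)@(5, 9): e=[0,12,84] → X  [on edge]
    (5,4)@(11, 9): e=[48,48,0] → .  [on edge]
    (0,5)@(1, 11): e=[-48,0,144] → .  [on edge]
    (3,5)@(7, 11): e=[0,36,60] → X  [on edge]
    (4,6)@(9, 13): e=[0,60,36] → X  [on edge]
    (5,7)@(11, 15): e=[0,84,12] → X  [on edge]
    (6,8)@(13, 17): e=[0,108,-12] → .  [on edge]
    (7,9)@(15, 19): e=[0,132,-36] → .  [on edge]
    (8,10)@(17, 21): e=[0,156,-60] → .  [on edge]
  covered (15 px):
    . . . . . . . . . . .
    . . . . X . . . . . .
    . . . X X . . . . . .
    . . X X X . . . . . .
    . . X X X . . . . . .
    . . . X X X . . . . .
    . . . . X X . . . . .
    . . . . . X . . . . .
    . . . . . . . . . . .
    . . . . . . . . . . .
    . . . . . . . . . . .
T1:
  2·area = 175
  edge (4, 15)→(18, 2): d=(14,-13) top-left  bias=+0
  edge (18, 2)→(11, 21): d=(-7,19) right/bottom  bias=-1
  edge (11, 21)→(4, 15): d=(-7,-6) top-left  bias=+0
    (8,1)@(17, 3): e=[1,12,162] → X
    (9,1)@(19, 3): e=[27,-26,174] → .
    (7,2)@(15, 5): e=[3,36,136] → X
    (8,2)@(17, 5): e=[29,-2,148] → .
    (6,3)@(13, 7): e=[5,60,110] → X
    (8,3)@(17, 7): e=[57,-16,134] → .
    (5,4)@(11, 9): e=[7,84,84] → X
    (8,4)@(17, 9): e=[85,-30,120] → .
    (4,5)@(9, 11): e=[9,108,58] → X
    (7,5)@(15, 11): e=[87,-6,94] → .
    (3,6)@(7, 13): e=[11,132,32] → X
    (7,6)@(15, 13): e=[115,-20,80] → .
    (5,10)@(11, 21): e=[175,0,0] → .  [on edge]
  covered (24 px):
    . . . . . . . . . . .
    . . . . . . . . X . .
    . . . . . . . X . . .
    . . . . . . X X . . .
    . . . . . X X X . . .
    . . . . X X X . . . .
    . . . X X X X . . . .
    . . X X X X X . . . .
    . . . X X X . . . . .
    . . . . X X . . . . .
    . . . . . . . . . . .
T2:
  2·area = 94
  edge (8, 16)→(15, 10): d=(7,-6) top-left  bias=+0
  edge (15, 10)→(19, 20): d=(4,10) right/bottom  bias=-1
  edge (19, 20)→(8, 16): d=(-11,-4) top-left  bias=+0
    (6,2)@(13, 5): e=[-47,0,141] → .  [on edge]
    (7,5)@(15, 11): e=[7,4,83] → X
    (8,5)@(17, 11): e=[19,-16,91] → .
    (6,6)@(13, 13): e=[9,32,53] → X
    (8,6)@(17, 13): e=[33,-8,69] → .
    (5,7)@(11, 15): e=[11,60,23] → X
    (8,7)@(17, 15): e=[47,0,47] → .  [on edge]
    (5,8)@(11, 17): e=[25,68,1] → X
    (8,8)@(17, 17): e=[61,8,25] → X
    (9,8)@(19, 17): e=[73,-12,33] → .
    (5,9)@(11, 19): e=[39,76,-21] → .
    (6,9)@(13, 19): e=[51,56,-13] → .
  covered (11 px):
    . . . . . . . . . . .
    . . . . . . . . . . .
    . . . . . . . . . . .
    . . . . . . . . . . .
    . . . . . . . . . . .
    . . . . . . . X . . .
    . . . . . . X X . . .
    . . . . . X X X . . .
    . . . . . X X X X . .
    . . . . . . . . X . .
    . . . . . . . . . . .
T3:
  2·area = 110
  edge (14, 10)→(2, 12): d=(-12,2) right/bottom  bias=-1
  edge (2, 12)→(7, 2): d=(5,-10) top-left  bias=+0
  edge (7, 2)→(14, 10): d=(7,8) right/bottom  bias=-1
    (3,1)@(7, 3): e=[98,5,7] → X
    (4,1)@(9, 3): e=[94,25,-9] → .
    (3,2)@(7, 5): e=[74,15,21] → X
    (4,2)@(9, 5): e=[70,35,5] → X
    (5,2)@(11, 5): e=[66,55,-11] → .
    (2,3)@(5, 7): e=[54,5,51] → X
    (5,3)@(11, 7): e=[42,65,3] → X
    (6,3)@(13, 7): e=[38,85,-13] → .
    (2,4)@(5, 9): e=[30,15,65] → X
    (6,4)@(13, 9): e=[14,95,1] → X
    (7,4)@(15, 9): e=[10,115,-15] → .
    (1,5)@(3, 11): e=[10,5,95] → X
  covered (15 px):
    . . . . . . . . . . .
    . . . X . . . . . . .
    . . . X X . . . . . .
    . . X X X X . . . . .
    . . X X X X X . . . .
    . X X X . . . . . . .
    . . . . . . . . . . .
    . . . . . . . . . . .
    . . . . . . . . . . .
    . . . . . . . . . . .
    . . . . . . . . . . .
T4:
  2·area = 108
  edge (22, 16)→(4, 18): d=(-18,2) right/bottom  bias=-1
  edge (4, 18)→(22, 10): d=(18,-8) top-left  bias=+0
  edge (22, 10)→(22, 16): d=(0,6) right/bottom  bias=-1
    (10,5)@(21, 11): e=[92,10,6] → X
    (8,6)@(17, 13): e=[64,14,30] → X
    (9,6)@(19, 13): e=[60,30,18] → X
    (5,7)@(11, 15): e=[40,2,66] → X
    (6,7)@(13, 15): e=[36,18,54] → X
    (7,7)@(15, 15): e=[32,34,42] → X
    (3,8)@(7, 17): e=[12,6,90] → X
    (4,8)@(9, 17): e=[8,22,78] → X
    (6,8)@(13, 17): e=[0,54,54] → .  [on edge]
    (7,8)@(15, 17): e=[-4,70,42] → .
    (8,8)@(17, 17): e=[-8,86,30] → .
    (9,8)@(19, 17): e=[-12,102,18] → .
  covered (13 px):
    . . . . . . . . . . .
    . . . . . . . . . . .
    . . . . . . . . . . .
    . . . . . . . . . . .
    . . . . . . . . . . .
    . . . . . . . . . . X
    . . . . . . . . X X X
    . . . . . X X X X X X
    . . . X X X . . . . .
    . . . . . . . . . . .
    . . . . . . . . . . .

Answer: "outside"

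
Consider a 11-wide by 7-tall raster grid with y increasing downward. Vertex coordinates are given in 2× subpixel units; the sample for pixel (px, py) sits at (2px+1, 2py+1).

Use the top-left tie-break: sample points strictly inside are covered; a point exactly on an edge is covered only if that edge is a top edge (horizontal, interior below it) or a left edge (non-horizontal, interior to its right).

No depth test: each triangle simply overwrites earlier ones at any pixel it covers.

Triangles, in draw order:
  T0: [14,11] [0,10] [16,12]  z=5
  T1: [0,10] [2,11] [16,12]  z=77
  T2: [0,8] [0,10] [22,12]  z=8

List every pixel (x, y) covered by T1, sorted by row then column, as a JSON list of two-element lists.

T0:
  2·area = 12  (B↔C swapped to make it positive)
  edge (14, 11)→(16, 12): d=(2,1) right/bottom  bias=-1
  edge (16, 12)→(0, 10): d=(-16,-2) top-left  bias=+0
  edge (0, 10)→(14, 11): d=(14,1) right/bottom  bias=-1
    (4,5)@(9, 11): e=[5,2,5] → █
    (5,5)@(11, 11): e=[3,6,3] → █
    (6,5)@(13, 11): e=[1,10,1] → █
    (7,5)@(15, 11): e=[-1,14,-1] → ·
    (4,6)@(9, 13): e=[9,-30,33] → ·
    (5,6)@(11, 13): e=[7,-26,31] → ·
    (6,6)@(13, 13): e=[5,-22,29] → ·
  covered (3 px):
    · · · · · · · · · · ·
    · · · · · · · · · · ·
    · · · · · · · · · · ·
    · · · · · · · · · · ·
    · · · · · · · · · · ·
    · · · · █ █ █ · · · ·
    · · · · · · · · · · ·
T1:
  2·area = 12  (B↔C swapped to make it positive)
  edge (0, 10)→(16, 12): d=(16,2) right/bottom  bias=-1
  edge (16, 12)→(2, 11): d=(-14,-1) top-left  bias=+0
  edge (2, 11)→(0, 10): d=(-2,-1) top-left  bias=+0
    (1,5)@(3, 11): e=[10,1,1] → █
    (2,5)@(5, 11): e=[6,3,3] → █
    (3,5)@(7, 11): e=[2,5,5] → █
    (4,5)@(9, 11): e=[-2,7,7] → ·
    (1,6)@(3, 13): e=[42,-27,-3] → ·
    (2,6)@(5, 13): e=[38,-25,-1] → ·
    (3,6)@(7, 13): e=[34,-23,1] → ·
  covered (3 px):
    · · · · · · · · · · ·
    · · · · · · · · · · ·
    · · · · · · · · · · ·
    · · · · · · · · · · ·
    · · · · · · · · · · ·
    · █ █ █ · · · · · · ·
    · · · · · · · · · · ·
T2:
  2·area = 44  (B↔C swapped to make it positive)
  edge (0, 8)→(22, 12): d=(22,4) right/bottom  bias=-1
  edge (22, 12)→(0, 10): d=(-22,-2) top-left  bias=+0
  edge (0, 10)→(0, 8): d=(0,-2) top-left  bias=+0
    (0,4)@(1, 9): e=[18,24,2] → █
    (1,4)@(3, 9): e=[10,28,6] → █
    (2,4)@(5, 9): e=[2,32,10] → █
    (3,4)@(7, 9): e=[-6,36,14] → ·
    (0,5)@(1, 11): e=[62,-20,2] → ·
    (1,5)@(3, 11): e=[54,-16,6] → ·
    (2,5)@(5, 11): e=[46,-12,10] → ·
    (5,5)@(11, 11): e=[22,0,22] → █  [on edge]
    (6,5)@(13, 11): e=[14,4,26] → █
    (7,5)@(15, 11): e=[6,8,30] → █
    (8,5)@(17, 11): e=[-2,12,34] → ·
    (5,6)@(11, 13): e=[66,-44,22] → ·
  covered (6 px):
    · · · · · · · · · · ·
    · · · · · · · · · · ·
    · · · · · · · · · · ·
    · · · · · · · · · · ·
    █ █ █ · · · · · · · ·
    · · · · · █ █ █ · · ·
    · · · · · · · · · · ·

Final: [[1,5],[2,5],[3,5]]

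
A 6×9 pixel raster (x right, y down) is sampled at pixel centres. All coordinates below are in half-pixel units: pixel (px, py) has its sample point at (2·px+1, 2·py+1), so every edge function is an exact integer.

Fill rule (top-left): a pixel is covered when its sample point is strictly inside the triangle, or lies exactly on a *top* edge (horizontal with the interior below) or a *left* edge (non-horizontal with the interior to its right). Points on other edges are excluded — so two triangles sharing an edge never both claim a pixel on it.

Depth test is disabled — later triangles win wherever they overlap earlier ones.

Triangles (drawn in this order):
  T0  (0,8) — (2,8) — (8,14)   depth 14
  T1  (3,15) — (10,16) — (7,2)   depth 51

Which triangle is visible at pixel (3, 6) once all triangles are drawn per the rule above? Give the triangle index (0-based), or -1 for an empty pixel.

T0:
  2·area = 12
  edge (0, 8)→(2, 8): d=(2,0) top-left  bias=+0
  edge (2, 8)→(8, 14): d=(6,6) right/bottom  bias=-1
  edge (8, 14)→(0, 8): d=(-8,-6) top-left  bias=+0
    (0,3)@(1, 7): e=[-2,0,14] → ·  [on edge]
    (1,4)@(3, 9): e=[2,0,10] → ·  [on edge]
    (2,5)@(5, 11): e=[6,0,6] → ·  [on edge]
    (3,6)@(7, 13): e=[10,0,2] → ·  [on edge]
    (4,7)@(9, 15): e=[14,0,-2] → ·  [on edge]
    (5,8)@(11, 17): e=[18,0,-6] → ·  [on edge]
  covered (0 px):
    · · · · · ·
    · · · · · ·
    · · · · · ·
    · · · · · ·
    · · · · · ·
    · · · · · ·
    · · · · · ·
    · · · · · ·
    · · · · · ·
T1:
  2·area = 95  (B↔C swapped to make it positive)
  edge (3, 15)→(7, 2): d=(4,-13) top-left  bias=+0
  edge (7, 2)→(10, 16): d=(3,14) right/bottom  bias=-1
  edge (10, 16)→(3, 15): d=(-7,-1) top-left  bias=+0
    (3,1)@(7, 3): e=[4,3,88] → █
    (4,1)@(9, 3): e=[30,-25,90] → ·
    (3,2)@(7, 5): e=[12,9,74] → █
    (4,2)@(9, 5): e=[38,-19,76] → ·
    (3,3)@(7, 7): e=[20,15,60] → █
    (4,3)@(9, 7): e=[46,-13,62] → ·
    (2,4)@(5, 9): e=[2,49,44] → █
    (4,4)@(9, 9): e=[54,-7,48] → ·
    (2,5)@(5, 11): e=[10,55,30] → █
    (4,5)@(9, 11): e=[62,-1,34] → ·
    (2,6)@(5, 13): e=[18,61,16] → █
    (4,6)@(9, 13): e=[70,5,20] → █
    (1,7)@(3, 15): e=[0,95,0] → █  [on edge]
  covered (14 px):
    · · · · · ·
    · · · █ · ·
    · · · █ · ·
    · · · █ · ·
    · · █ █ · ·
    · · █ █ · ·
    · · █ █ █ ·
    · █ █ █ █ ·
    · · · · · ·

Z-buffer (winner per pixel, '.' = empty):
  . . . . . .
  . . . 1 . .
  . . . 1 . .
  . . . 1 . .
  . . 1 1 . .
  . . 1 1 . .
  . . 1 1 1 .
  . 1 1 1 1 .
  . . . . . .

Result: 1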